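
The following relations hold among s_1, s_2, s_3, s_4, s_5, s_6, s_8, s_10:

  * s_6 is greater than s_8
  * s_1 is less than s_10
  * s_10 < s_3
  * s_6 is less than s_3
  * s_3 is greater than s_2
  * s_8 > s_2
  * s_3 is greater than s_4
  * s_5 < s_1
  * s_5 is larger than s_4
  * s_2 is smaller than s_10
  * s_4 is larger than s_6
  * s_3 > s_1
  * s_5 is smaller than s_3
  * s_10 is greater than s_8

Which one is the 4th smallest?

s_4

Piecing the relations together gives one ordering: s_2 < s_8 < s_6 < s_4 < s_5 < s_1 < s_10 < s_3.
The 4th smallest is s_4.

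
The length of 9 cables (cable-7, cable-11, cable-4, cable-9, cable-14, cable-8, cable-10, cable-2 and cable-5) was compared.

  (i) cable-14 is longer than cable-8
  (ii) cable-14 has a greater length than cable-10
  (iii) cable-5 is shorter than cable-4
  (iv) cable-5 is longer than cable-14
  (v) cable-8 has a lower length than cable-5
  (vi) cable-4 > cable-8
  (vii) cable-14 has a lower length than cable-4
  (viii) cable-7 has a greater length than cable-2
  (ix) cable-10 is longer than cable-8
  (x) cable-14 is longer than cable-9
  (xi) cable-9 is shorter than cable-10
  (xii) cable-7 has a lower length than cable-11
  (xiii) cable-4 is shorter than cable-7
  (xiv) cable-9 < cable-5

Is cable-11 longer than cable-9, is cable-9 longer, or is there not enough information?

Link the given pairs in sequence: cable-9 < cable-10; cable-10 < cable-14; cable-14 < cable-5; cable-5 < cable-4; cable-4 < cable-7; cable-7 < cable-11.
Together: cable-9 < cable-10 < cable-14 < cable-5 < cable-4 < cable-7 < cable-11.
So cable-11 is longer.

cable-11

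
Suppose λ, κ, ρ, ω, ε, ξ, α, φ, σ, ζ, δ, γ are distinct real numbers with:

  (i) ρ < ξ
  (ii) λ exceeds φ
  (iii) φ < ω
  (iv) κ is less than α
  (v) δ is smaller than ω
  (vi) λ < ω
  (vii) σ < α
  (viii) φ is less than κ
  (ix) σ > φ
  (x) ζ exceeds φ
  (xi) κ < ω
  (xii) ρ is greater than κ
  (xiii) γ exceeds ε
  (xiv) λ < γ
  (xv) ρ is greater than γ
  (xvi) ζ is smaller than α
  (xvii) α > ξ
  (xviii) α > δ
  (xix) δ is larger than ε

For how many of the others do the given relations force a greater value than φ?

9

From φ the given relations immediately reach λ, κ, ζ, ω, σ.
From those, γ, ρ, α — 8 in total.
From those, ξ — 9 in total.
Nothing else is reachable above φ; 9 in all.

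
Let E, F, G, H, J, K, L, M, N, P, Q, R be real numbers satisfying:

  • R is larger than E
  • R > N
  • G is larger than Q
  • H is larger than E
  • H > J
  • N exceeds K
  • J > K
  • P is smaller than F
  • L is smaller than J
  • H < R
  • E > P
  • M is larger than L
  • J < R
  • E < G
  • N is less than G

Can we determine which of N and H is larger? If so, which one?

undetermined

Following every chain through N: above N we get G, R; below N we get K.
H is not reached, and no chain runs the other way from H to N.
So the given relations leave the order of N and H undetermined.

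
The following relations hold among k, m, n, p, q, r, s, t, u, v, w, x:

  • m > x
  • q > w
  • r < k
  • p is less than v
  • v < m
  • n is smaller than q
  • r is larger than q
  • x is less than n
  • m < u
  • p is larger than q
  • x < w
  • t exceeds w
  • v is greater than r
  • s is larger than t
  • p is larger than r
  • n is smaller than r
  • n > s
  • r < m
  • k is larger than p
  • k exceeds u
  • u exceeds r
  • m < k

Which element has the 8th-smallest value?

p

The consecutive relations fix a unique order: x < w < t < s < n < q < r < p < v < m < u < k.
The 8th smallest is p.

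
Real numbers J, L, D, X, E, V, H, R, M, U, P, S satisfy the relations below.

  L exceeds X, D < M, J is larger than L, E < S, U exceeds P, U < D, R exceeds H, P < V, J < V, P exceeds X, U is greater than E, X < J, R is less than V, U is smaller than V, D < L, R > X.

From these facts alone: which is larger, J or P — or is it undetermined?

P < U and U < D give P < D.
With D < L: P < U < D < L.
Then L < J extends the chain to J.
So J is larger.

J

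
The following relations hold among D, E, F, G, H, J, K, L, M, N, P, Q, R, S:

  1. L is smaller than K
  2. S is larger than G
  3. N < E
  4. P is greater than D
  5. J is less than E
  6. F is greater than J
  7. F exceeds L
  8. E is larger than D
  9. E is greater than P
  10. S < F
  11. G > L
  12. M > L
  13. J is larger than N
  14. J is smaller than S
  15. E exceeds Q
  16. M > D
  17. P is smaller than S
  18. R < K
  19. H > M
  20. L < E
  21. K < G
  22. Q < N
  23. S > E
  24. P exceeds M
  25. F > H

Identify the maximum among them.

F

D is not greatest since D < M; L is not greatest since L < K; M is not greatest since M < H; Q is not greatest since Q < E; R is not greatest since R < K; N is not greatest since N < E; K is not greatest since K < G; G is not greatest since G < S; J is not greatest since J < S; P is not greatest since P < E; E is not greatest since E < S; H is not greatest since H < F; S is not greatest since S < F.
Only F has nothing above it, so F is the maximum.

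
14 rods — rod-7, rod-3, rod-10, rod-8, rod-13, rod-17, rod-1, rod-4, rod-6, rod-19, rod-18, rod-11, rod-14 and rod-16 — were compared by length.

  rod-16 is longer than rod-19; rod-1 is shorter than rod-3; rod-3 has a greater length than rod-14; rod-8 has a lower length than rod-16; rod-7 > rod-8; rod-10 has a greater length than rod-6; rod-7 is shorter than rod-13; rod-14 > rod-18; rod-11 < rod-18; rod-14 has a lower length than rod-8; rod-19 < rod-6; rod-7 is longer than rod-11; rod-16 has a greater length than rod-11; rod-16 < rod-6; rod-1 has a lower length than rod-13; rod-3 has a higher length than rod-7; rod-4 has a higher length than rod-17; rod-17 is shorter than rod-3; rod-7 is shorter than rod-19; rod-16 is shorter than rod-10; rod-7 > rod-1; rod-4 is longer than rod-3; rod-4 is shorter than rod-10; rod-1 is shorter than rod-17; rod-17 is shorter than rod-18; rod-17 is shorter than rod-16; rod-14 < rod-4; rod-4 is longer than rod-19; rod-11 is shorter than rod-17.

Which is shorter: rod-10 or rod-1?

The relevant relations are rod-1 < rod-17; rod-17 < rod-18; rod-18 < rod-14; rod-14 < rod-8; rod-8 < rod-7; rod-7 < rod-19; rod-19 < rod-16; rod-16 < rod-6; rod-6 < rod-10.
Together: rod-1 < rod-17 < rod-18 < rod-14 < rod-8 < rod-7 < rod-19 < rod-16 < rod-6 < rod-10.
So rod-1 < rod-10; rod-1 is the shorter of the two.

rod-1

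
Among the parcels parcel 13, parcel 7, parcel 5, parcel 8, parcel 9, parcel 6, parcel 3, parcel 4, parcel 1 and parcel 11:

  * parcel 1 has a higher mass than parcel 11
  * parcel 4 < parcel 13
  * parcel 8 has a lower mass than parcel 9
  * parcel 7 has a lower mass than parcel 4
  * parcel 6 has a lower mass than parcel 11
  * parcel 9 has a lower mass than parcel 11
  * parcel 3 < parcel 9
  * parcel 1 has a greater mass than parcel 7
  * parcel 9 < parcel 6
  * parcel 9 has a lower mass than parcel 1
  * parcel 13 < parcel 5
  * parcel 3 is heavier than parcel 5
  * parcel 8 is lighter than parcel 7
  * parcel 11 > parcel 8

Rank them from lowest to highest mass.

Nothing is placed below parcel 8, so it is least; from there parcel 8 < parcel 7; parcel 7 < parcel 4; parcel 4 < parcel 13; parcel 13 < parcel 5; parcel 5 < parcel 3; parcel 3 < parcel 9; parcel 9 < parcel 6; parcel 6 < parcel 11; parcel 11 < parcel 1, each given directly.

parcel 8 < parcel 7 < parcel 4 < parcel 13 < parcel 5 < parcel 3 < parcel 9 < parcel 6 < parcel 11 < parcel 1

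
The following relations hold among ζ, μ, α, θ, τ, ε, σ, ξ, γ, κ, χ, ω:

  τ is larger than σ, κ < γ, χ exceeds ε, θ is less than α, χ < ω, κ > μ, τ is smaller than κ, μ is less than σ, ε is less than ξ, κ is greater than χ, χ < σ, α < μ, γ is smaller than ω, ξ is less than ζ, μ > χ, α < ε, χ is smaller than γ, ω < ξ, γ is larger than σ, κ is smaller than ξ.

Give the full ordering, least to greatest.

Each adjacent pair is fixed by a given relation: θ < α; α < ε; ε < χ; χ < μ; μ < σ; σ < τ; τ < κ; κ < γ; γ < ω; ω < ξ; ξ < ζ. Chaining them end to end gives the full order.

θ < α < ε < χ < μ < σ < τ < κ < γ < ω < ξ < ζ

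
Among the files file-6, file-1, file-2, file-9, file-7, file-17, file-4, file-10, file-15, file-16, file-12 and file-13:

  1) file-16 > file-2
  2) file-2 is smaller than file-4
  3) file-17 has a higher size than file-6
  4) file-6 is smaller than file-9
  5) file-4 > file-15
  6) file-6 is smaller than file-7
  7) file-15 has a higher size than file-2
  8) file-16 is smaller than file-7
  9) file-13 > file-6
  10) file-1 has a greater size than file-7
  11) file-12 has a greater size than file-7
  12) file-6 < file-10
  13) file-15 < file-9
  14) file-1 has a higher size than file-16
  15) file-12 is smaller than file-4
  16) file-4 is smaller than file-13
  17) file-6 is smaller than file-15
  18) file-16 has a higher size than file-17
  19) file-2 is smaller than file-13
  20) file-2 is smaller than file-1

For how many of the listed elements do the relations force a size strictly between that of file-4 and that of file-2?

The relations place file-2 below file-4. An element lies strictly between them when it is forced above file-2 and also forced below file-4.
Above file-2: {file-16, file-15, file-7, file-9, file-12, file-13, file-1}. Below file-4: {file-6, file-17, file-16, file-15, file-7, file-12}.
Intersection: {file-16, file-15, file-7, file-12} — 4.

4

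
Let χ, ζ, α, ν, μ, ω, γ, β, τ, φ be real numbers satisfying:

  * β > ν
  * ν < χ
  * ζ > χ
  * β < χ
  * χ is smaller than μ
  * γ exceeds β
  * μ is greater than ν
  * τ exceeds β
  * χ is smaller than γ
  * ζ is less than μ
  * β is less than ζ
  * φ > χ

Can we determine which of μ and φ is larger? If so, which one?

Following every chain through φ: below φ we get ν, β, χ.
μ is not reached, and no chain runs the other way from μ to φ.
So the given relations leave the order of φ and μ undetermined.

undetermined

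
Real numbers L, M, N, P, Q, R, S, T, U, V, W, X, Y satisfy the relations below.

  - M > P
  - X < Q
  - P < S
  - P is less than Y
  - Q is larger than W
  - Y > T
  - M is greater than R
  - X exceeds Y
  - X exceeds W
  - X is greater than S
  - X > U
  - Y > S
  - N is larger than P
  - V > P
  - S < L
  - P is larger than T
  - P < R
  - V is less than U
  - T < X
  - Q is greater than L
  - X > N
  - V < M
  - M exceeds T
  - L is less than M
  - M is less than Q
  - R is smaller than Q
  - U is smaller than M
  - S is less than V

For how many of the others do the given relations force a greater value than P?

10

The elements the relations force above P are R, S, Y, V, L, N, U, M, X, Q — no chain reaches any other.
That is 10.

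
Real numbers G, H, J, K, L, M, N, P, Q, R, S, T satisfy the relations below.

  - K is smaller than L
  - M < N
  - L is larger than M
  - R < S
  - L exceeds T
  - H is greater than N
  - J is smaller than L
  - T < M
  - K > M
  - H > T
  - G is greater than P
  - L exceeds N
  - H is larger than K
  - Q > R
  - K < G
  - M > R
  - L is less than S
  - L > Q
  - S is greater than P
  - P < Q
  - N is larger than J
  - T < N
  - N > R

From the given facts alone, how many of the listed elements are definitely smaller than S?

The elements the relations force below S are T, P, R, Q, J, M, K, N, L — no chain reaches any other.
That is 9.

9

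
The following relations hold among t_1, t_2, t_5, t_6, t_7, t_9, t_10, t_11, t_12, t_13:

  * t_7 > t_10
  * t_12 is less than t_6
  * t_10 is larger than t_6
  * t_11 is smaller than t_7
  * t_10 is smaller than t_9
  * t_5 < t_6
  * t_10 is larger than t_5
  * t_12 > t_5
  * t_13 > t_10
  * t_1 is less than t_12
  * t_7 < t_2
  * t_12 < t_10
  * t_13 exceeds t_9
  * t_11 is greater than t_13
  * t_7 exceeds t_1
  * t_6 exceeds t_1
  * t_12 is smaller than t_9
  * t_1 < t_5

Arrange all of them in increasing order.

The consecutive links are each given: t_1 < t_5; t_5 < t_12; t_12 < t_6; t_6 < t_10; t_10 < t_9; t_9 < t_13; t_13 < t_11; t_11 < t_7; t_7 < t_2.

t_1 < t_5 < t_12 < t_6 < t_10 < t_9 < t_13 < t_11 < t_7 < t_2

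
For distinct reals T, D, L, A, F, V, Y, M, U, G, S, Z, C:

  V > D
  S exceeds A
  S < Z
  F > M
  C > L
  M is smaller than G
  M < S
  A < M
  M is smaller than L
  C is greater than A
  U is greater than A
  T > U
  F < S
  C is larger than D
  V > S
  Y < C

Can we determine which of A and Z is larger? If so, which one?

Following the relations from A: A < M < F < S < Z.
So Z is larger.

Z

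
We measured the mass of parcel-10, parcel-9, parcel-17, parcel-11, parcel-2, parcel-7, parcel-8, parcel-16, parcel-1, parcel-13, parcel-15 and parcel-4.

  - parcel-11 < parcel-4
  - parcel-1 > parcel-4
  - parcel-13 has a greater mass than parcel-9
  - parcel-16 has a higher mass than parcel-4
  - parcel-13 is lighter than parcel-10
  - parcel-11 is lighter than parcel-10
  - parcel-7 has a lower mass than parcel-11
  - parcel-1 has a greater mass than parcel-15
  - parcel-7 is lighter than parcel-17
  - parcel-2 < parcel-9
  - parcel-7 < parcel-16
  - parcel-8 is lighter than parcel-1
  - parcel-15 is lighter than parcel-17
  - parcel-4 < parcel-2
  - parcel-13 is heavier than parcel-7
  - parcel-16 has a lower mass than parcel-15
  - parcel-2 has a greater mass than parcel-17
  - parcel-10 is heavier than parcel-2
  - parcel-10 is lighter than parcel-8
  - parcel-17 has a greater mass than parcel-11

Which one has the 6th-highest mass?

Chaining the given pairs: parcel-7 < parcel-11 < parcel-4 < parcel-16 < parcel-15 < parcel-17 < parcel-2 < parcel-9 < parcel-13 < parcel-10 < parcel-8 < parcel-1.
Counting 6 from the largest end gives parcel-2.

parcel-2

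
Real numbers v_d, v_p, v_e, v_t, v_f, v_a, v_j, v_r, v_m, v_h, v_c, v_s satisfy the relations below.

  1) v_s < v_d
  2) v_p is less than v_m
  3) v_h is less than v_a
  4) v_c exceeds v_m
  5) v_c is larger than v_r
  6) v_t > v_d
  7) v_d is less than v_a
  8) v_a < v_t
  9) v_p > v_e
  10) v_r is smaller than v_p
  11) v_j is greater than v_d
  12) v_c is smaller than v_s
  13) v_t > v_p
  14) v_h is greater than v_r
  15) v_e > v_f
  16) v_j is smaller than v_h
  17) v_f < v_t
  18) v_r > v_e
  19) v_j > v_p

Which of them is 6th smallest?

Piecing the relations together gives one ordering: v_f < v_e < v_r < v_p < v_m < v_c < v_s < v_d < v_j < v_h < v_a < v_t.
Counting 6 from the smallest end gives v_c.

v_c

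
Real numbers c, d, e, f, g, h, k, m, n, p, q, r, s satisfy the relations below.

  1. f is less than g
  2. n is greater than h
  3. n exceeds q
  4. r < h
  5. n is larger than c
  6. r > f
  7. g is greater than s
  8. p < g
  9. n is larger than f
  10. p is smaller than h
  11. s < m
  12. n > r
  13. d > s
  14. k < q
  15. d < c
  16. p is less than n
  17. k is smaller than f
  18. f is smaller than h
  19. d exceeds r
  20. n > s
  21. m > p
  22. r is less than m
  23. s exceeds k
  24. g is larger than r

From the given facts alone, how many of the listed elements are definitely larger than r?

The elements the relations force above r are d, m, g, h, c, n — no chain reaches any other.
That is 6.

6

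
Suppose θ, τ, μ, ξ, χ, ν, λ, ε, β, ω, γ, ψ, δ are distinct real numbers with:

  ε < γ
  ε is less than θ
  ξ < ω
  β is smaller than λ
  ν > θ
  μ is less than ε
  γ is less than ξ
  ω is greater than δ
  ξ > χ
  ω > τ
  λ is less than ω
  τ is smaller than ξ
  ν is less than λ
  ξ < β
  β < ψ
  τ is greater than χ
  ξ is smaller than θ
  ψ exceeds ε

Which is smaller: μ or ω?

μ

μ < ε and ε < γ give μ < γ.
With γ < ξ: μ < ε < γ < ξ.
With ξ < θ: μ < ε < γ < ξ < θ.
With θ < ν: μ < ε < γ < ξ < θ < ν.
With ν < λ: μ < ε < γ < ξ < θ < ν < λ.
With λ < ω: μ < ε < γ < ξ < θ < ν < λ < ω.
So μ < ω; μ is the smaller of the two.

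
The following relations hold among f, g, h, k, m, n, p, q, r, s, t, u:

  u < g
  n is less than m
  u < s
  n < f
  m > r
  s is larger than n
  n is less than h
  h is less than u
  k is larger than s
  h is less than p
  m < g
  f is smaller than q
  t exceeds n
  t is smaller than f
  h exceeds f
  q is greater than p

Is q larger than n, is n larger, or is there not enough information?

n < t < f < h < p < q, by transitivity through t, f, h, p.
So q is larger.

q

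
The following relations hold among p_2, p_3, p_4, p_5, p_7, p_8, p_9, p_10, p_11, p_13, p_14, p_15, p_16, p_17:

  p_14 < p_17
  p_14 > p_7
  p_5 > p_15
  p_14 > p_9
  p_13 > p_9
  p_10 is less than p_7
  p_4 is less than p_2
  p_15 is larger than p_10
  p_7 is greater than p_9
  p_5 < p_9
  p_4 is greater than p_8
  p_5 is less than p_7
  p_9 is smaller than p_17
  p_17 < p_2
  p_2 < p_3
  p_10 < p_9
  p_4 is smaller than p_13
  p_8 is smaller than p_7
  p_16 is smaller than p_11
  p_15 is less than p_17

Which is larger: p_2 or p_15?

p_2

p_15 < p_5 and p_5 < p_9 give p_15 < p_9.
With p_9 < p_7: p_15 < p_5 < p_9 < p_7.
Then p_7 < p_14 extends the chain to p_14.
Then p_14 < p_17 extends the chain to p_17.
Then p_17 < p_2 extends the chain to p_2.
So p_15 < p_2; p_2 is the larger of the two.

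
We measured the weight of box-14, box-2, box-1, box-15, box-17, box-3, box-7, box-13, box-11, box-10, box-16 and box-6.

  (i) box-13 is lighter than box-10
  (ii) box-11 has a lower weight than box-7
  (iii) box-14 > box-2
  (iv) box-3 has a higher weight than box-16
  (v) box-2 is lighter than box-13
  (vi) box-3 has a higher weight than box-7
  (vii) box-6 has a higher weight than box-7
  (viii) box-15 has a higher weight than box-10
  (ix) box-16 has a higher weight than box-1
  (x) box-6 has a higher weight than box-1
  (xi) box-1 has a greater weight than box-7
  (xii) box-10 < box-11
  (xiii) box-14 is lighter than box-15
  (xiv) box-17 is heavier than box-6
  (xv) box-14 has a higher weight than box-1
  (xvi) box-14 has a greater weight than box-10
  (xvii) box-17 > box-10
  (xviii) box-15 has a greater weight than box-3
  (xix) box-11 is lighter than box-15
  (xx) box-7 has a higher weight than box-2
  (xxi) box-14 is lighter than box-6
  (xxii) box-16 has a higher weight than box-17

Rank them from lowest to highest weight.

The consecutive links are each given: box-2 < box-13; box-13 < box-10; box-10 < box-11; box-11 < box-7; box-7 < box-1; box-1 < box-14; box-14 < box-6; box-6 < box-17; box-17 < box-16; box-16 < box-3; box-3 < box-15.

box-2 < box-13 < box-10 < box-11 < box-7 < box-1 < box-14 < box-6 < box-17 < box-16 < box-3 < box-15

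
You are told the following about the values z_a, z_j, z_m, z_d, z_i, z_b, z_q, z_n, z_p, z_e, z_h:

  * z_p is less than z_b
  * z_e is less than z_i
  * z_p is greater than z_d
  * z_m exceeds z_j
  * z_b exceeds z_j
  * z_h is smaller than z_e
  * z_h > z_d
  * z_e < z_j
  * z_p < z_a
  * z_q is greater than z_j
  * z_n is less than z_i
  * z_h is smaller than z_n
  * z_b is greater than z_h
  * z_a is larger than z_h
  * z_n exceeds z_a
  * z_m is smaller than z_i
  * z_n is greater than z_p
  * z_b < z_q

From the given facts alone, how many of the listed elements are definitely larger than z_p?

5

Directly above z_p: z_a, z_b, z_n.
One step further: z_q, z_i (5 so far).
Nothing else is reachable above z_p; 5 in all.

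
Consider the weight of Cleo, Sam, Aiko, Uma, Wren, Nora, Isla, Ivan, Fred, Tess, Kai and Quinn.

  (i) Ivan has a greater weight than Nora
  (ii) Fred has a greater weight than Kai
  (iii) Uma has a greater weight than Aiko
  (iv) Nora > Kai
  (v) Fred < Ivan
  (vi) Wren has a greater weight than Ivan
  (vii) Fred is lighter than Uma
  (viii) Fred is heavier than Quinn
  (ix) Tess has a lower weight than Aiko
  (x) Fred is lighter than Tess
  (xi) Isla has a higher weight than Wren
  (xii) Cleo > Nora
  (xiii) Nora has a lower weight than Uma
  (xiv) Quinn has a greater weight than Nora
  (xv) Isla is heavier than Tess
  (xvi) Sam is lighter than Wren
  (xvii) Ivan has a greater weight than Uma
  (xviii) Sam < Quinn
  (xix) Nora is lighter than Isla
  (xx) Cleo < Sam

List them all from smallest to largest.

Each adjacent pair is fixed by a given relation: Kai < Nora; Nora < Cleo; Cleo < Sam; Sam < Quinn; Quinn < Fred; Fred < Tess; Tess < Aiko; Aiko < Uma; Uma < Ivan; Ivan < Wren; Wren < Isla. Chaining them end to end gives the full order.

Kai < Nora < Cleo < Sam < Quinn < Fred < Tess < Aiko < Uma < Ivan < Wren < Isla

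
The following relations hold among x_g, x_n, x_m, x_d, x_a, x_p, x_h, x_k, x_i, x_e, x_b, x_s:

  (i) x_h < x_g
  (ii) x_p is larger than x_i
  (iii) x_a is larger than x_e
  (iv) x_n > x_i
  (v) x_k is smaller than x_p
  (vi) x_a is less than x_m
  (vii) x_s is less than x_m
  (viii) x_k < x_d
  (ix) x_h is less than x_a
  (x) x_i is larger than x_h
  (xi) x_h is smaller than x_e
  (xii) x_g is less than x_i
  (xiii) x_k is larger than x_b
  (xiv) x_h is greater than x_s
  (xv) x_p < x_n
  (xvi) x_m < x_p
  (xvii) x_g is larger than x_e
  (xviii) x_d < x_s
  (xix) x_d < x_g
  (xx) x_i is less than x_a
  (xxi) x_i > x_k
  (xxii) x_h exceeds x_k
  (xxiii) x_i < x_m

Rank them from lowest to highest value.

The consecutive links are each given: x_b < x_k; x_k < x_d; x_d < x_s; x_s < x_h; x_h < x_e; x_e < x_g; x_g < x_i; x_i < x_a; x_a < x_m; x_m < x_p; x_p < x_n.

x_b < x_k < x_d < x_s < x_h < x_e < x_g < x_i < x_a < x_m < x_p < x_n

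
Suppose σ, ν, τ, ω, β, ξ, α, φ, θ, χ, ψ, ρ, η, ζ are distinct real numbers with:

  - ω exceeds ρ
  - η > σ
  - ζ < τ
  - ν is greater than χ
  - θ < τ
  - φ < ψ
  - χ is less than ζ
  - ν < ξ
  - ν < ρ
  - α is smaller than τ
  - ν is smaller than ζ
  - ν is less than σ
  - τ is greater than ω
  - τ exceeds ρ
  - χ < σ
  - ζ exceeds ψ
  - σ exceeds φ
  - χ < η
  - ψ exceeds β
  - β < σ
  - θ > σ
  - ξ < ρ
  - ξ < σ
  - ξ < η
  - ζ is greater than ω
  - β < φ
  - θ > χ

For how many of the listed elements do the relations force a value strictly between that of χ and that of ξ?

1

Chaining upward from χ reaches: ν, ρ, ω, σ, θ, ζ, τ, η.
Chaining downward from ξ reaches: ν.
Strictly between χ and ξ are those in both lists: ν — 1 element.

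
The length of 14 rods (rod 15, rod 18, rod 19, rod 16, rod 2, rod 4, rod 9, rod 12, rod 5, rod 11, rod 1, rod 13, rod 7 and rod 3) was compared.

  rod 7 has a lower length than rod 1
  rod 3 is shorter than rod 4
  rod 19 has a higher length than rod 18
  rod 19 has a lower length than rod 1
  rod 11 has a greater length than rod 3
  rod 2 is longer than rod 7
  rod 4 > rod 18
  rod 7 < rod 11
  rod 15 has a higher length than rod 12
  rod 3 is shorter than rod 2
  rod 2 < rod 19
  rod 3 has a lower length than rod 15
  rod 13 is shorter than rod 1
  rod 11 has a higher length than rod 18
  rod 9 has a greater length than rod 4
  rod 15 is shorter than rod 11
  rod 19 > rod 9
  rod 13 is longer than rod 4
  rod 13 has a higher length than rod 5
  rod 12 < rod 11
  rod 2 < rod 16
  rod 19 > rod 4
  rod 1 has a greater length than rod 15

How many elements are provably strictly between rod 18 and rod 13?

1

The relations place rod 18 below rod 13. An element lies strictly between them when it is forced above rod 18 and also forced below rod 13.
Above rod 18: {rod 4, rod 9, rod 11, rod 19, rod 1}. Below rod 13: {rod 3, rod 4, rod 5}.
Intersection: {rod 4} — 1.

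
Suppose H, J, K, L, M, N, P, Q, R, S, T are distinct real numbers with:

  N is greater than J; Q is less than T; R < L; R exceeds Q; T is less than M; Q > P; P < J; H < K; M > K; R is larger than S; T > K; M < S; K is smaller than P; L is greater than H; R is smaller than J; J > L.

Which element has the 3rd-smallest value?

P

Piecing the relations together gives one ordering: H < K < P < Q < T < M < S < R < L < J < N.
The 3rd smallest is P.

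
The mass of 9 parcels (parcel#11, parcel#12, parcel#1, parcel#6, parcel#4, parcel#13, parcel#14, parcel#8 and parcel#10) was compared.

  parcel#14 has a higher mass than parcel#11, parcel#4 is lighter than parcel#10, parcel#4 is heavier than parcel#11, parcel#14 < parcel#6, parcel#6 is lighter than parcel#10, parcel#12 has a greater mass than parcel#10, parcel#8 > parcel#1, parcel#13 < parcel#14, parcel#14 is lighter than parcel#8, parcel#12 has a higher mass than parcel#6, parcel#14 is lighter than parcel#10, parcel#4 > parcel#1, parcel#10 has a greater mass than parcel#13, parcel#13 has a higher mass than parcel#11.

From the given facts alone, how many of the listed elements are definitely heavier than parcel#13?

5

From parcel#13 the given relations immediately reach parcel#14, parcel#10.
From those, parcel#6, parcel#8, parcel#12 — 5 in total.
Nothing else is reachable above parcel#13; 5 in all.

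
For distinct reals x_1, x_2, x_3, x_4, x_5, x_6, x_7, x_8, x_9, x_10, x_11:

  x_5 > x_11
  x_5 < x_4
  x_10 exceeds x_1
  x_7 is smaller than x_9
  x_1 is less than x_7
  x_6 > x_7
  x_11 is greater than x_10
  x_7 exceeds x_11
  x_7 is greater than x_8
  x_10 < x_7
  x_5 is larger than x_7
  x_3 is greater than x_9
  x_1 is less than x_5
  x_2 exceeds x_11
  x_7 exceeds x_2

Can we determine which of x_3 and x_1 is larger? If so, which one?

x_3

x_1 < x_10 and x_10 < x_11 give x_1 < x_11.
Then x_11 < x_7 extends the chain to x_7.
Then x_7 < x_9 extends the chain to x_9.
With x_9 < x_3: x_1 < x_10 < x_11 < x_7 < x_9 < x_3.
So x_3 is larger.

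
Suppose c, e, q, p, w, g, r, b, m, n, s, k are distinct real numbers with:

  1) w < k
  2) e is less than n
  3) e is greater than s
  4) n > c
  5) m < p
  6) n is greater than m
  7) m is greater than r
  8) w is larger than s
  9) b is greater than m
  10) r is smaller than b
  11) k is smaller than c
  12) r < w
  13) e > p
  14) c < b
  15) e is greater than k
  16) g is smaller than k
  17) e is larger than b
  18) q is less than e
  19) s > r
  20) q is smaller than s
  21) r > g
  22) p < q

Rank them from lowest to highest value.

Each adjacent pair is fixed by a given relation: g < r; r < m; m < p; p < q; q < s; s < w; w < k; k < c; c < b; b < e; e < n. Chaining them end to end gives the full order.

g < r < m < p < q < s < w < k < c < b < e < n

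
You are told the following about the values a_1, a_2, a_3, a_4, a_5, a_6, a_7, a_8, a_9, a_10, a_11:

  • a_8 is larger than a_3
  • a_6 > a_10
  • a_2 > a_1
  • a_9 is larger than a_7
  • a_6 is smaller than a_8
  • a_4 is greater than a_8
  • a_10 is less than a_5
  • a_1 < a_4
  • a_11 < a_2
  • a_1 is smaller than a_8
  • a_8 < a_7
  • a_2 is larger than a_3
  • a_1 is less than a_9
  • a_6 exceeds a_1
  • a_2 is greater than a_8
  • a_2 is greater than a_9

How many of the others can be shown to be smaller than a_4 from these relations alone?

5

The elements the relations force below a_4 are a_3, a_1, a_10, a_6, a_8 — no chain reaches any other.
That is 5.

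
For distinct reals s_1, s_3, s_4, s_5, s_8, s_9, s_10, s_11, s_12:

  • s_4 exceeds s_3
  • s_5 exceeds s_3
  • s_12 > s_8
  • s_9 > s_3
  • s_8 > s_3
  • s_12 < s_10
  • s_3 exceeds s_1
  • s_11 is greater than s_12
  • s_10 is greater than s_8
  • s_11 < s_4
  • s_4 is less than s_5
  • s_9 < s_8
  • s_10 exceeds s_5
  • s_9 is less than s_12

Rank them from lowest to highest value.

The consecutive links are each given: s_1 < s_3; s_3 < s_9; s_9 < s_8; s_8 < s_12; s_12 < s_11; s_11 < s_4; s_4 < s_5; s_5 < s_10.

s_1 < s_3 < s_9 < s_8 < s_12 < s_11 < s_4 < s_5 < s_10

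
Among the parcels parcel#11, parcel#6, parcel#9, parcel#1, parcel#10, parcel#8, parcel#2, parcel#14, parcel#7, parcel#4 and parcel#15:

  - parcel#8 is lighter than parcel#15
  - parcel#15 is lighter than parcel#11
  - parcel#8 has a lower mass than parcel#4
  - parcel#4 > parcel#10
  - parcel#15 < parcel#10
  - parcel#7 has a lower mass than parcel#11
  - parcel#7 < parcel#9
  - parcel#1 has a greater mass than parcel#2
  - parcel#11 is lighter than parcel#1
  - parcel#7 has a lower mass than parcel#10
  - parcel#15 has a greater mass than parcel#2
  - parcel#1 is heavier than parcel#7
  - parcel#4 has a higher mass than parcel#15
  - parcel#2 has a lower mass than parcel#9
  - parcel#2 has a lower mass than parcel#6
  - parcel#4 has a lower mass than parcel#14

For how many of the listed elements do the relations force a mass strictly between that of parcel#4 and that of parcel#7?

1

The relations place parcel#7 below parcel#4. An element lies strictly between them when it is forced above parcel#7 and also forced below parcel#4.
Above parcel#7: {parcel#9, parcel#10, parcel#11, parcel#1, parcel#14}. Below parcel#4: {parcel#2, parcel#8, parcel#15, parcel#10}.
Intersection: {parcel#10} — 1.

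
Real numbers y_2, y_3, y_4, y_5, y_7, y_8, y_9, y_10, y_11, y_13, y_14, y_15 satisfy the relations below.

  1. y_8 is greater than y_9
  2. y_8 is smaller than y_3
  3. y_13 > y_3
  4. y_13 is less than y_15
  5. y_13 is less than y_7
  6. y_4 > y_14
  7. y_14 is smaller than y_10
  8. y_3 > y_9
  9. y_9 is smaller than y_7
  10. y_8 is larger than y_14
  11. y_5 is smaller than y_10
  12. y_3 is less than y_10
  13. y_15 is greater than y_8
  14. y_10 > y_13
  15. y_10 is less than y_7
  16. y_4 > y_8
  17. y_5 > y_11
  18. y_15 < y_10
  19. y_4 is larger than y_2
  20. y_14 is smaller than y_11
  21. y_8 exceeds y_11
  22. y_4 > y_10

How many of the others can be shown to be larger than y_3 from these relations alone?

5

Directly above y_3: y_13, y_10.
One step further: y_15, y_4, y_7 (5 so far).
Nothing else is reachable above y_3; 5 in all.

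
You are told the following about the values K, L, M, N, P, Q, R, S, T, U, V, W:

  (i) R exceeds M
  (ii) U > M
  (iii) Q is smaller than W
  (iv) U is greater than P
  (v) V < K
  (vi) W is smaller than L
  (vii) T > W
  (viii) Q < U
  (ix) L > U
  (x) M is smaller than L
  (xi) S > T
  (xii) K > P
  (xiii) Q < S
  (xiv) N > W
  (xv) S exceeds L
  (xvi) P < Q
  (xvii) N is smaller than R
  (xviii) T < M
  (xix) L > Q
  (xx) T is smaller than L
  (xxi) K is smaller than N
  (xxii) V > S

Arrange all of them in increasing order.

P < Q < W < T < M < U < L < S < V < K < N < R

Each adjacent pair is fixed by a given relation: P < Q; Q < W; W < T; T < M; M < U; U < L; L < S; S < V; V < K; K < N; N < R. Chaining them end to end gives the full order.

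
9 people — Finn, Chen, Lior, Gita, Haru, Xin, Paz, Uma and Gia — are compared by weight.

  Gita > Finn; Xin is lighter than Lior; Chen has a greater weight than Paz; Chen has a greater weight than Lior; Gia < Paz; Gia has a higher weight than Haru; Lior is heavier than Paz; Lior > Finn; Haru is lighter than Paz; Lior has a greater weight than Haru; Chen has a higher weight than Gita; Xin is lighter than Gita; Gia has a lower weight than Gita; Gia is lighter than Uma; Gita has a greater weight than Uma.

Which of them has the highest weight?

Chaining downward from Chen: directly below it, Paz, Lior, Gita; then Xin, Haru, Finn, Gia, Uma.
That covers every other element, and nothing is given above Chen, so Chen is the highest weight.

Chen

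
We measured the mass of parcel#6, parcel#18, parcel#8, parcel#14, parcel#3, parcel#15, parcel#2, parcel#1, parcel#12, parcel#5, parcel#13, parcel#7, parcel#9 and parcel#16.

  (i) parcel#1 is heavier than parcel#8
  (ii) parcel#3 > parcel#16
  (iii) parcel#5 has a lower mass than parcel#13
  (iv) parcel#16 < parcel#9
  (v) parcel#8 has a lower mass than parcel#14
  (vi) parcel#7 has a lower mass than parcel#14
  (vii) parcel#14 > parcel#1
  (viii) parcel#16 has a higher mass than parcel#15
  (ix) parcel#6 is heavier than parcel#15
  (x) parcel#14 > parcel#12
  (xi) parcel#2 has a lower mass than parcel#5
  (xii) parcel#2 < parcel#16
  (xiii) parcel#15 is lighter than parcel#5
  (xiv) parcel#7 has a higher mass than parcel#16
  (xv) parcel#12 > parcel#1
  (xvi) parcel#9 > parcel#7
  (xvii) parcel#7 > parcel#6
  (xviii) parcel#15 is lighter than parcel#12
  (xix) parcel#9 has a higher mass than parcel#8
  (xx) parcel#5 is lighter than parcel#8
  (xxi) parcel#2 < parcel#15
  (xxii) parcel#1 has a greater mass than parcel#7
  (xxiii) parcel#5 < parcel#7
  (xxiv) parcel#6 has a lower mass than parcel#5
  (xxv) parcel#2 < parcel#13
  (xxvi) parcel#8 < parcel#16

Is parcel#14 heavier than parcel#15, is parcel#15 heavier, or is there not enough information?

The relevant relations are parcel#15 < parcel#6; parcel#6 < parcel#5; parcel#5 < parcel#8; parcel#8 < parcel#16; parcel#16 < parcel#7; parcel#7 < parcel#1; parcel#1 < parcel#12; parcel#12 < parcel#14.
Together: parcel#15 < parcel#6 < parcel#5 < parcel#8 < parcel#16 < parcel#7 < parcel#1 < parcel#12 < parcel#14.
So parcel#14 is heavier.

parcel#14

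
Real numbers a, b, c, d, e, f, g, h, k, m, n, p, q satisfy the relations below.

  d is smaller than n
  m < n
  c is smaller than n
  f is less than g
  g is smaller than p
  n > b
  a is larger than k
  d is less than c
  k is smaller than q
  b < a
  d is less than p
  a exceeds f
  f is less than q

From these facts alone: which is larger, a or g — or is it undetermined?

undetermined

Following every chain through a: below a we get f, k, b.
g is not reached, and no chain runs the other way from g to a.
So the given relations leave the order of a and g undetermined.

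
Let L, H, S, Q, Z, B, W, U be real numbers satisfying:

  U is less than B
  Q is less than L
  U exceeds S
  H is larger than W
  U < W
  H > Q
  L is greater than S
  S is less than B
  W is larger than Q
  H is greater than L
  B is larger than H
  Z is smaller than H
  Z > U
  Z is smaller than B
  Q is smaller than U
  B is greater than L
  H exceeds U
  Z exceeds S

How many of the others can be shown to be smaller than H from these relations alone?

Directly below H: Q, U, W, L, Z.
One step further: S (6 so far).
Nothing else is reachable below H; 6 in all.

6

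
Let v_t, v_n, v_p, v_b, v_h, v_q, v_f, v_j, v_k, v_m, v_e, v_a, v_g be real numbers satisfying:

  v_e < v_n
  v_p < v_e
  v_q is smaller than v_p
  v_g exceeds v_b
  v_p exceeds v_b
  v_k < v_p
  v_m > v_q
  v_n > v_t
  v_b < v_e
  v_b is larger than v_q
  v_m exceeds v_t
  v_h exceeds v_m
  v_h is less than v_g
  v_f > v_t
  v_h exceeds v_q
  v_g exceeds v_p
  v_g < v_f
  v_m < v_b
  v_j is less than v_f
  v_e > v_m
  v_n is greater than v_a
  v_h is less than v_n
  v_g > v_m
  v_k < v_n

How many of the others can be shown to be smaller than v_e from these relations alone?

The elements the relations force below v_e are v_t, v_q, v_m, v_b, v_k, v_p — no chain reaches any other.
That is 6.

6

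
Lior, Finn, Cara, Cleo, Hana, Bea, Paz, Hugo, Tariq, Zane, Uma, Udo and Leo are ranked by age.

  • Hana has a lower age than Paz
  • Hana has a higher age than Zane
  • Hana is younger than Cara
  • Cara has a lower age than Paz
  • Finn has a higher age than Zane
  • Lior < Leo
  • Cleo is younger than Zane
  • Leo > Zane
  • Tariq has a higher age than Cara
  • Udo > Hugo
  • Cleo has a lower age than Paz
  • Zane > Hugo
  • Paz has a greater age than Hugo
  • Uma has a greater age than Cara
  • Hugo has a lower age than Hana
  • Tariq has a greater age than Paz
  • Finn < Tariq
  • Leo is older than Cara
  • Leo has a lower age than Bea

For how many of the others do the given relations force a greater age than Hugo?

The elements the relations force above Hugo are Zane, Udo, Hana, Cara, Paz, Finn, Tariq, Uma, Leo, Bea — no chain reaches any other.
That is 10.

10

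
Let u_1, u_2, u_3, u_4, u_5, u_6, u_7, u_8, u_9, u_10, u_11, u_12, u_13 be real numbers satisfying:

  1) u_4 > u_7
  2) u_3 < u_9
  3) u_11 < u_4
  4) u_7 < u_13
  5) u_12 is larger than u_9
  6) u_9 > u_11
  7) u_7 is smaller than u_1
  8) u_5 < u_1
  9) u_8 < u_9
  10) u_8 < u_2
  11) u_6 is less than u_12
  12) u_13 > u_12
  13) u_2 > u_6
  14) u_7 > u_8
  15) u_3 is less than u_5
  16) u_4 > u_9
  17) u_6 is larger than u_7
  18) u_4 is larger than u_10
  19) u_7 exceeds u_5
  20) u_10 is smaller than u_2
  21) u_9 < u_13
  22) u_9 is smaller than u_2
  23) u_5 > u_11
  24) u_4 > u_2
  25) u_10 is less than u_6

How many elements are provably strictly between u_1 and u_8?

The relations place u_8 below u_1. An element lies strictly between them when it is forced above u_8 and also forced below u_1.
Above u_8: {u_9, u_7, u_6, u_12, u_13, u_2, u_4}. Below u_1: {u_11, u_3, u_5, u_7}.
Intersection: {u_7} — 1.

1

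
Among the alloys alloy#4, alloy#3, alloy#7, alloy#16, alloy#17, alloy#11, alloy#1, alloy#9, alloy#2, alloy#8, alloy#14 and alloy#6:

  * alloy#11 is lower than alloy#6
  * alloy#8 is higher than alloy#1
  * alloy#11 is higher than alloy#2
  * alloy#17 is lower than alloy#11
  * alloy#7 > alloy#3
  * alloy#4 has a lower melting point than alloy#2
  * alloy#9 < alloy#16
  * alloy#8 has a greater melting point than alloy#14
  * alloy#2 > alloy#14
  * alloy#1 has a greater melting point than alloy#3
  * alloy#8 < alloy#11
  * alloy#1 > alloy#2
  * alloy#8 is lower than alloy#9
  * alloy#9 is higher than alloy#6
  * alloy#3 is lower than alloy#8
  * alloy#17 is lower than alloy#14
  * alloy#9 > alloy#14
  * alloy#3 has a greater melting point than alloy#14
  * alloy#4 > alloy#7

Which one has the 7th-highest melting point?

The consecutive relations fix a unique order: alloy#17 < alloy#14 < alloy#3 < alloy#7 < alloy#4 < alloy#2 < alloy#1 < alloy#8 < alloy#11 < alloy#6 < alloy#9 < alloy#16.
Counting 7 from the largest end gives alloy#2.

alloy#2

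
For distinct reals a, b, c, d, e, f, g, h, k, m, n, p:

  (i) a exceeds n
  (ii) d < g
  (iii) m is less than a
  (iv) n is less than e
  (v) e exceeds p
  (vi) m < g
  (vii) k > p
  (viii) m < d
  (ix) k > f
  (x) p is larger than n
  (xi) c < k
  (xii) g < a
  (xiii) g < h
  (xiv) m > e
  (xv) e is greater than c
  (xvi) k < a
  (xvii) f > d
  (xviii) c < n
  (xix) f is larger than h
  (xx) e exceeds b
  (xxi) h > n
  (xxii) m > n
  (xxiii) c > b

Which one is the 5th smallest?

The consecutive relations fix a unique order: b < c < n < p < e < m < d < g < h < f < k < a.
Counting 5 from the smallest end gives e.

e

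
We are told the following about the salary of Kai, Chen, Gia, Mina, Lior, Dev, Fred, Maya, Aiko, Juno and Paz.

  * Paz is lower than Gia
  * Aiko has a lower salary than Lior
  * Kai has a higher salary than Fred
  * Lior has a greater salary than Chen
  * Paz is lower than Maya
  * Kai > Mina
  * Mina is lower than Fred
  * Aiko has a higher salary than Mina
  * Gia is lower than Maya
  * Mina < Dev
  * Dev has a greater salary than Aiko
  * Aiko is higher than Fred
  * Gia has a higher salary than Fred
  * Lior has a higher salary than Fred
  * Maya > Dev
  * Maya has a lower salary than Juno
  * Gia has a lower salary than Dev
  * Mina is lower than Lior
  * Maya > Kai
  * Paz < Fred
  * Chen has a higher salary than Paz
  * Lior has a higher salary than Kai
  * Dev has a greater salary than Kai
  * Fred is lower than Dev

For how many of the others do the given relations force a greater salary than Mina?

From Mina the given relations immediately reach Fred, Kai, Aiko, Lior, Dev.
From those, Gia, Maya — 7 in total.
From those, Juno — 8 in total.
No other element is forced above Mina by the given relations, so the count is 8.

8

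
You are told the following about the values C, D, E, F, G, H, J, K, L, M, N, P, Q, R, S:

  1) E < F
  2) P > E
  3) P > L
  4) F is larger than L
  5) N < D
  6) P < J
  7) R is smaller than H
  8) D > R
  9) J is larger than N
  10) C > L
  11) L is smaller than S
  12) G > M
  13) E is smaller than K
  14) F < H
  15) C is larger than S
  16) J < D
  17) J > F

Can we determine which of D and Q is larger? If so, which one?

undetermined

Following every chain through Q: nothing is chained to Q.
D is not reached, and no chain runs the other way from D to Q.
So the given relations leave the order of Q and D undetermined.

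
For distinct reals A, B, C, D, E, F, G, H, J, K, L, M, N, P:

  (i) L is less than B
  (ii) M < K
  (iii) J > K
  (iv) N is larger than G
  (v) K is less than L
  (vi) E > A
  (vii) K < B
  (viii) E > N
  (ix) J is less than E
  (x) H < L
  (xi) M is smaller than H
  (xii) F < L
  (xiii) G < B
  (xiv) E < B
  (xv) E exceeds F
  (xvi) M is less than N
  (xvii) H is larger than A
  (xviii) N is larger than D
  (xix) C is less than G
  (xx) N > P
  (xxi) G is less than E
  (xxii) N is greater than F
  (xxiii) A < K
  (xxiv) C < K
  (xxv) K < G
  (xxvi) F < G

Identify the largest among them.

Chaining downward from B: directly below it, K, G, E, L; then F, C, A, M, H, J, N; then P, D.
That covers every other element, and nothing is given above B, so B is the largest.

B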